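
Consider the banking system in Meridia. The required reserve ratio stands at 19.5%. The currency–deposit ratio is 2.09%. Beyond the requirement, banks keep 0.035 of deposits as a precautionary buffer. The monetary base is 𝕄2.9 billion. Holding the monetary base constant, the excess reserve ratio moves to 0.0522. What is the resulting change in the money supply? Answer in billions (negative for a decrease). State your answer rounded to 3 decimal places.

Initially m₁ = (1 + 0.0209) / (0.195 + 0.035 + 0.0209) ≈ 4.06895, so M₁ = 4.06895 × 2.9 ≈ 11.8 billion.
After the change m₂ = (1 + 0.0209) / (0.195 + 0.0522 + 0.0209) ≈ 3.80791, so M₂ = 3.80791 × 2.9 ≈ 11.0429 billion.
ΔM = M₂ − M₁ = 11.0429 − 11.8 = -0.7571 billion.

-0.757 billion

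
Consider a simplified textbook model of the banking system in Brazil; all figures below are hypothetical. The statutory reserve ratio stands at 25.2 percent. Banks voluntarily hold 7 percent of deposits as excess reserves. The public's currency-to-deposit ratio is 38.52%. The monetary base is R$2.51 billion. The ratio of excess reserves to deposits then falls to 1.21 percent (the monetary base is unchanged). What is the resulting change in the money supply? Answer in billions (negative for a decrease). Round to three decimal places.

R$0.438 billion

Initially m₁ = (1 + 0.3852) / (0.252 + 0.07 + 0.3852) ≈ 1.95871, so M₁ = 1.95871 × 2.51 ≈ 4.9164 billion.
After the change m₂ = (1 + 0.3852) / (0.252 + 0.0121 + 0.3852) ≈ 2.13337, so M₂ = 2.13337 × 2.51 ≈ 5.3548 billion.
ΔM = M₂ − M₁ = 5.3548 − 4.9164 = 0.4384 billion.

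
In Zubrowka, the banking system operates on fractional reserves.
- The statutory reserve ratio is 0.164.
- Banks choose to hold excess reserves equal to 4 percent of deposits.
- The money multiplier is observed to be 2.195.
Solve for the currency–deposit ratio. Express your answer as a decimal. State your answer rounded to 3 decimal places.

Using m = 2.195. From m = (1 + c)/(c + rr + e), rearranging gives 1 + c = m·(c + rr + e), so c·(1 − m) = m·(rr + e) − 1.
Hence c = [m·(rr + e) − 1]/(1 − m) = [2.195 × (0.164 + 0.04) − 1] / (1 − 2.195) ≈ 0.462109.

0.462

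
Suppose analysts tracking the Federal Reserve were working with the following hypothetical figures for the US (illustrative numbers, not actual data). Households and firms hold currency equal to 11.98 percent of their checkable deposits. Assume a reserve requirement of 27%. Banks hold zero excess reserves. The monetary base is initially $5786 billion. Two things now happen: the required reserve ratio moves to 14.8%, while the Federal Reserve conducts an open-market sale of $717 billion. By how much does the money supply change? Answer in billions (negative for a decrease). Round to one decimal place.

$4574.2 billion

Before: m₁ = (1 + 0.1198) / (0.27 + 0.1198) ≈ 2.872755, MB₁ = 5786, so M₁ = 2.872755 × 5786 ≈ 16621.7604 billion.
After: m₂ = (1 + 0.1198) / (0.148 + 0.1198) ≈ 4.181479, MB₂ = 5786 − 717 = 5069, so M₂ = 4.181479 × 5069 ≈ 21195.9171 billion.
ΔM = M₂ − M₁ = 21195.9171 − 16621.7604 = 4574.1567 billion.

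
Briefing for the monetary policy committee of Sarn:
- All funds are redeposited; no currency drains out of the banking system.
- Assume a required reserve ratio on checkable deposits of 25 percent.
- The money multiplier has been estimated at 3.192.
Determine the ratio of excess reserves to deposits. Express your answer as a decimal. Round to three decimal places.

Using m = 3.192. Since m = (1 + c)/(c + rr + e), the denominator satisfies c + rr + e = (1 + c)/m = (1 + 0) / 3.192 ≈ 0.313283.
With c = 0 and rr = 0.25, the ratio of excess reserves to deposits is 0.313283 − 0 − 0.25 = 0.063283.

0.063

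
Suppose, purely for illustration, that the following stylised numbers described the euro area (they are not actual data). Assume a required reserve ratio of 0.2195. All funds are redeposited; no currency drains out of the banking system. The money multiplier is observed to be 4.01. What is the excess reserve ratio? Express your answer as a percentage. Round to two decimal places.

2.99%

Using m = 4.01. Since m = (1 + c)/(c + rr + e), the denominator satisfies c + rr + e = (1 + c)/m = (1 + 0) / 4.01 ≈ 0.249377.
With c = 0 and rr = 0.2195, the excess reserve ratio is 0.249377 − 0 − 0.2195 = 0.029877.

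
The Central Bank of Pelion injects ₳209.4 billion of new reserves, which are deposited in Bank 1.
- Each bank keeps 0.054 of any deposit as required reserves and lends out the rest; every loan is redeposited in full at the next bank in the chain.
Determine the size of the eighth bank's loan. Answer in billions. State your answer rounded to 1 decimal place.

₳134.3 billion

Each bank lends a fraction (1 − rr) = 0.9460 of the deposit it receives, so Bank 8 receives 209.4·0.9460^7 and lends 209.4·0.9460^8 ≈ 134.3092 billion.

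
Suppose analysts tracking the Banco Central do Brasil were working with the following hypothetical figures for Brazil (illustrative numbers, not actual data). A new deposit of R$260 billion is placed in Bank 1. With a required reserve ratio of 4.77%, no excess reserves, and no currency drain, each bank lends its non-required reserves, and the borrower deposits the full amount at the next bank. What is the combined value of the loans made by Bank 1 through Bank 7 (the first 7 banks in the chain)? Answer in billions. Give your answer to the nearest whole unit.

Bank i lends (1 − rr)^i of the original deposit: Bank 1 lends 260·0.9523 = 247.5980, Bank 2 lends 260·0.9523² ≈ 235.7876, and so on.
Summing a geometric series: total = 260·[0.9523·(1 − 0.9523^7) / (1 − 0.9523)] ≈ 1503.9706 billion.

R$1504 billion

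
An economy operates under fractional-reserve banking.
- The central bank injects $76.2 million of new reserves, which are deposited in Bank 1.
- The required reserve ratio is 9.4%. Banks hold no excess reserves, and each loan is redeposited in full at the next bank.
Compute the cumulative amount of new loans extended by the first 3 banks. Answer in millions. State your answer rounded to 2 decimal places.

$188.25 million

Bank i lends (1 − rr)^i of the original deposit: Bank 1 lends 76.2·0.9060 = 69.0372, Bank 2 lends 76.2·0.9060² ≈ 62.5477, and so on.
Summing a geometric series: total = 76.2·[0.9060·(1 − 0.9060^3) / (1 − 0.9060)] ≈ 188.2531 million.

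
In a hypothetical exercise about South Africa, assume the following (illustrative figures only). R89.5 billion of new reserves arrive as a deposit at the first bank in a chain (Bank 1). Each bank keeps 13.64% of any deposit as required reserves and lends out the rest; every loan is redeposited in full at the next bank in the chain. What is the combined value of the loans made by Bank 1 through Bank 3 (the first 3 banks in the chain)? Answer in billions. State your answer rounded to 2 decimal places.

R201.69 billion

Bank i lends (1 − rr)^i of the original deposit: Bank 1 lends 89.5·0.8636 = 77.2922, Bank 2 lends 89.5·0.8636² ≈ 66.7495, and so on.
Summing a geometric series: total = 89.5·[0.8636·(1 − 0.8636^3) / (1 − 0.8636)] ≈ 201.6867 billion.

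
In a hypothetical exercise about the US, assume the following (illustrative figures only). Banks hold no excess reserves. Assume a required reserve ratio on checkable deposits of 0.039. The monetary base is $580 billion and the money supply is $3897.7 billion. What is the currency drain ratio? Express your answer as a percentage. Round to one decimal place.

Using m = M/MB = 3897.7/580 ≈ 6.720172. From m = (1 + c)/(c + rr + e), rearranging gives 1 + c = m·(c + rr + e), so c·(1 − m) = m·(rr + e) − 1.
Hence c = [m·(rr + e) − 1]/(1 − m) = [6.720172 × (0.039 + 0) − 1] / (1 − 6.720172) ≈ 0.129002.

12.9%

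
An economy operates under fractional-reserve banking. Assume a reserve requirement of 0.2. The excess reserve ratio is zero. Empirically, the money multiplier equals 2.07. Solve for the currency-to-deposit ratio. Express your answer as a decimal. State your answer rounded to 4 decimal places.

Using m = 2.07. From m = (1 + c)/(c + rr + e), rearranging gives 1 + c = m·(c + rr + e), so c·(1 − m) = m·(rr + e) − 1.
Hence c = [m·(rr + e) − 1]/(1 − m) = [2.07 × (0.2 + 0) − 1] / (1 − 2.07) ≈ 0.547664.

0.5477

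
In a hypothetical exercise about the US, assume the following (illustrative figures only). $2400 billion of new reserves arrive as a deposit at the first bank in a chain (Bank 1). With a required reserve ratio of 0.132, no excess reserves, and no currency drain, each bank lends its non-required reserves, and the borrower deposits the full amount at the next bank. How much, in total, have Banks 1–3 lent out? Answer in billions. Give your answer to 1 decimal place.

$5461.0 billion

Bank i lends (1 − rr)^i of the original deposit: Bank 1 lends 2400·0.8680 = 2083.2000, Bank 2 lends 2400·0.8680² = 1808.2176, and so on.
Summing a geometric series: total = 2400·[0.8680·(1 − 0.8680^3) / (1 − 0.8680)] ≈ 5460.9505 billion.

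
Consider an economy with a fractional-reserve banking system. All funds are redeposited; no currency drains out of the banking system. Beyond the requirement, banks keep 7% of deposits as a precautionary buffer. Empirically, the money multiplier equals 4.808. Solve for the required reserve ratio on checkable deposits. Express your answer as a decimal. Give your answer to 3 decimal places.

0.138

Using m = 4.808. Since m = (1 + c)/(c + rr + e), the denominator satisfies c + rr + e = (1 + c)/m = (1 + 0) / 4.808 ≈ 0.207987.
With c = 0 and e = 0.07, the required reserve ratio on checkable deposits is 0.207987 − 0 − 0.07 = 0.137987.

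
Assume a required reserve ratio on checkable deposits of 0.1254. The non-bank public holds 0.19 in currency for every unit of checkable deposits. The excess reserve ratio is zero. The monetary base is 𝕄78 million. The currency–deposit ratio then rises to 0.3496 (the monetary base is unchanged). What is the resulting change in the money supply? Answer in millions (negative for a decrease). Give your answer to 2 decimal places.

Initially m₁ = (1 + 0.19) / (0.1254 + 0.19) ≈ 3.77299, so M₁ = 3.77299 × 78 ≈ 294.2932 million.
After the change m₂ = (1 + 0.3496) / (0.1254 + 0.3496) ≈ 2.84126, so M₂ = 2.84126 × 78 ≈ 221.6183 million.
ΔM = M₂ − M₁ = 221.6183 − 294.2932 = -72.6749 million.

-72.67 million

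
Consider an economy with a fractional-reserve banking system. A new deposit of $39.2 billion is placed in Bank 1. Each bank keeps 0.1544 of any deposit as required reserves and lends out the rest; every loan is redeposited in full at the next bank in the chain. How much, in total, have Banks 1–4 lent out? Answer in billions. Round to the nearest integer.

$105 billion

Bank i lends (1 − rr)^i of the original deposit: Bank 1 lends 39.2·0.8456 ≈ 33.1475, Bank 2 lends 39.2·0.8456² ≈ 28.0295, and so on.
Summing a geometric series: total = 39.2·[0.8456·(1 − 0.8456^4) / (1 − 0.8456)] ≈ 104.9211 billion.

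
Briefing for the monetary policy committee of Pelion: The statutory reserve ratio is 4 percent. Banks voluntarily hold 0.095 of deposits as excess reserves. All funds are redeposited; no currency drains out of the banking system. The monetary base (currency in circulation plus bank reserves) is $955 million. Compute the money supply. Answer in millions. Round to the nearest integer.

$7074 million

The money multiplier is m = 1 / (rr + e) = 1 / (0.04 + 0.095) ≈ 7.4074.
So M = m × MB = 7.4074 × 955 = 7074.067 million.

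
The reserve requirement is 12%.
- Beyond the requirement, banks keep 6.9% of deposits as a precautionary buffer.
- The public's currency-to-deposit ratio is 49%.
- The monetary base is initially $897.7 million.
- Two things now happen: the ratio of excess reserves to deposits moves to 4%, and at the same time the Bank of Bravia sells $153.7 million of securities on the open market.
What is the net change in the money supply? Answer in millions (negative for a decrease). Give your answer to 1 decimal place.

Before: m₁ = (1 + 0.49) / (0.12 + 0.069 + 0.49) ≈ 2.19440, MB₁ = 897.7, so M₁ = 2.19440 × 897.7 ≈ 1969.9129 million.
After: m₂ = (1 + 0.49) / (0.12 + 0.04 + 0.49) ≈ 2.29231, MB₂ = 897.7 − 153.7 = 744, so M₂ = 2.29231 × 744 ≈ 1705.4786 million.
ΔM = M₂ − M₁ = 1705.4786 − 1969.9129 = -264.4343 million.

-264.4 million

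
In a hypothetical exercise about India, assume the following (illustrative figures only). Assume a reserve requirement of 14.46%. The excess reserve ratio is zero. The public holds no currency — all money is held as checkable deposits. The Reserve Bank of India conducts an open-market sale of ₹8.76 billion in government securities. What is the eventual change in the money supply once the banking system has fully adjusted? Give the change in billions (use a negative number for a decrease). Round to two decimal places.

-60.58 billion

The simple money multiplier is m = 1/rr = 1/0.1446 ≈ 6.9156.
An open-market sale reduces the monetary base by 8.76 billion, so ΔM = m × ΔMB = 6.9156 × (−8.76) ≈ -60.5807 billion.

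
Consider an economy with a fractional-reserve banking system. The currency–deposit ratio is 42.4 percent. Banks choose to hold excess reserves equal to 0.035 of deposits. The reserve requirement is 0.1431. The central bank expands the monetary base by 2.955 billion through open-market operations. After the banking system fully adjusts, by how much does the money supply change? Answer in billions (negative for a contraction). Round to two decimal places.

6.99 billion

The money multiplier is m = (1 + c) / (rr + e + c) = (1 + 0.424) / (0.1431 + 0.035 + 0.424) ≈ 2.3651.
The purchase adds 2.955 billion of base, so ΔM = m × ΔMB = 2.3651 × (+2.955) ≈ 6.9889 billion.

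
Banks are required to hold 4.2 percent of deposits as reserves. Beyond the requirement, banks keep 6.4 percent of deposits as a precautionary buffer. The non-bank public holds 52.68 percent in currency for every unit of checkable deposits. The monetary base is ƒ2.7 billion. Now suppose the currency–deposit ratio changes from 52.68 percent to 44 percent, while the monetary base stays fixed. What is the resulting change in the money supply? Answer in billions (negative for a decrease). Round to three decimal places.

Initially m₁ = (1 + 0.5268) / (0.042 + 0.064 + 0.5268) ≈ 2.41277, so M₁ = 2.41277 × 2.7 ≈ 6.5145 billion.
After the change m₂ = (1 + 0.44) / (0.042 + 0.064 + 0.44) ≈ 2.63736, so M₂ = 2.63736 × 2.7 ≈ 7.1209 billion.
ΔM = M₂ − M₁ = 7.1209 − 6.5145 = 0.6064 billion.

ƒ0.606 billion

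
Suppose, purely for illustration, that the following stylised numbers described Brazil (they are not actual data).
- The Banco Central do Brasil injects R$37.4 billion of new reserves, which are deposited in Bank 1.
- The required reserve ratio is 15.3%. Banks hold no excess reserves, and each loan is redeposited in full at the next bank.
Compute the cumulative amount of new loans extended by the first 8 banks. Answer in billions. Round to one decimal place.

Bank i lends (1 − rr)^i of the original deposit: Bank 1 lends 37.4·0.8470 = 31.6778, Bank 2 lends 37.4·0.8470² ≈ 26.8311, and so on.
Summing a geometric series: total = 37.4·[0.8470·(1 − 0.8470^8) / (1 − 0.8470)] ≈ 152.2002 billion.

R$152.2 billion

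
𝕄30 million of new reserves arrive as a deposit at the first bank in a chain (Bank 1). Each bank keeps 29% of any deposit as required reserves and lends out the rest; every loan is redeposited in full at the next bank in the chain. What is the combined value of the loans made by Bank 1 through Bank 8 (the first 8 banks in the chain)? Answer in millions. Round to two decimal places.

𝕄68.71 million

Bank i lends (1 − rr)^i of the original deposit: Bank 1 lends 30·0.7100 = 21.3000, Bank 2 lends 30·0.7100² = 15.1230, and so on.
Summing a geometric series: total = 30·[0.7100·(1 − 0.7100^8) / (1 − 0.7100)] ≈ 68.7053 million.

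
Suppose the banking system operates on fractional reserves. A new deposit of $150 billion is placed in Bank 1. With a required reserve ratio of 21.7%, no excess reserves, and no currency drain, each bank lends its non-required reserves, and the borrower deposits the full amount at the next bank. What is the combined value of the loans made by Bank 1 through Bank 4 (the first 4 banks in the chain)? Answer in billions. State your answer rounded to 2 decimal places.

$337.80 billion

Bank i lends (1 − rr)^i of the original deposit: Bank 1 lends 150·0.7830 = 117.4500, Bank 2 lends 150·0.7830² ≈ 91.9634, and so on.
Summing a geometric series: total = 150·[0.7830·(1 − 0.7830^4) / (1 − 0.7830)] ≈ 337.8024 billion.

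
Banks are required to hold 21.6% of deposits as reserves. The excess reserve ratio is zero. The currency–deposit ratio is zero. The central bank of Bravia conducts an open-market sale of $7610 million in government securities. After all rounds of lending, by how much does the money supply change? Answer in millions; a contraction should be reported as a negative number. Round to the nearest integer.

-35231 million

The simple money multiplier is m = 1/rr = 1/0.216 ≈ 4.62963.
An open-market sale reduces the monetary base by 7610 million, so ΔM = m × ΔMB = 4.62963 × (−7610) = -35231.4843 million.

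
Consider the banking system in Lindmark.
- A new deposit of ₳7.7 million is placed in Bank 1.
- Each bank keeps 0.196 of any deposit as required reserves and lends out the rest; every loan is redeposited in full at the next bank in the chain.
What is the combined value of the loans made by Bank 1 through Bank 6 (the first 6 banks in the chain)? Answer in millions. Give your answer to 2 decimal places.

₳23.05 million

Bank i lends (1 − rr)^i of the original deposit: Bank 1 lends 7.7·0.8040 = 6.1908, Bank 2 lends 7.7·0.8040² ≈ 4.9774, and so on.
Summing a geometric series: total = 7.7·[0.8040·(1 − 0.8040^6) / (1 − 0.8040)] ≈ 23.0542 million.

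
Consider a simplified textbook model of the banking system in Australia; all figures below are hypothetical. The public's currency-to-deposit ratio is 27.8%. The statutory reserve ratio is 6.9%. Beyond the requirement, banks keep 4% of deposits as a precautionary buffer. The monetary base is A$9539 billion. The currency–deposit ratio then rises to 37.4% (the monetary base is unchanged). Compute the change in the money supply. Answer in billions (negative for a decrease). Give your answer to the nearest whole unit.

-4365 billion

Initially m₁ = (1 + 0.278) / (0.069 + 0.04 + 0.278) ≈ 3.30233, so M₁ = 3.30233 × 9539 ≈ 31500.9259 billion.
After the change m₂ = (1 + 0.374) / (0.069 + 0.04 + 0.374) ≈ 2.84472, so M₂ = 2.84472 × 9539 ≈ 27135.7841 billion.
ΔM = M₂ − M₁ = 27135.7841 − 31500.9259 = -4365.1418 billion.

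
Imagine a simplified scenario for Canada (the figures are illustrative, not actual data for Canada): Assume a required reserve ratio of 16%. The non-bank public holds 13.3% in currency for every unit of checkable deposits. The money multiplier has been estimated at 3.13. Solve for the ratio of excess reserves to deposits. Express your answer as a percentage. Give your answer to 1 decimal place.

6.9%

Using m = 3.13. Since m = (1 + c)/(c + rr + e), the denominator satisfies c + rr + e = (1 + c)/m = (1 + 0.133) / 3.13 ≈ 0.361981.
With c = 0.133 and rr = 0.16, the ratio of excess reserves to deposits is 0.361981 − 0.133 − 0.16 = 0.068981.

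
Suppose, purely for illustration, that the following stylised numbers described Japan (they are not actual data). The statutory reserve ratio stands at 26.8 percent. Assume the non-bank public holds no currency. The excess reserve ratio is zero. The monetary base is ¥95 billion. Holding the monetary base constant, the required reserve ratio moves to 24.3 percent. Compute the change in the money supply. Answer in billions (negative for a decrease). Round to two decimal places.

¥36.47 billion

Initially m₁ = 1 / (0.268) ≈ 3.73134, so M₁ = 3.73134 × 95 = 354.4773 billion.
After the change m₂ = 1 / (0.243) ≈ 4.11523, so M₂ = 4.11523 × 95 ≈ 390.9469 billion.
ΔM = M₂ − M₁ = 390.9469 − 354.4773 = 36.4696 billion.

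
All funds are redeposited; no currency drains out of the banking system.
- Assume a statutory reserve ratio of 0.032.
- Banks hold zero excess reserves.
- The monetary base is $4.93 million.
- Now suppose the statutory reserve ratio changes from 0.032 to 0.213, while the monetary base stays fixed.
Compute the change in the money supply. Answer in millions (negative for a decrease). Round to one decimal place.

-130.9 million

Initially m₁ = 1 / (0.032) = 31.25, so M₁ = 31.25 × 4.93 = 154.0625 million.
After the change m₂ = 1 / (0.213) ≈ 4.6948, so M₂ = 4.6948 × 4.93 ≈ 23.1454 million.
ΔM = M₂ − M₁ = 23.1454 − 154.0625 = -130.9171 million.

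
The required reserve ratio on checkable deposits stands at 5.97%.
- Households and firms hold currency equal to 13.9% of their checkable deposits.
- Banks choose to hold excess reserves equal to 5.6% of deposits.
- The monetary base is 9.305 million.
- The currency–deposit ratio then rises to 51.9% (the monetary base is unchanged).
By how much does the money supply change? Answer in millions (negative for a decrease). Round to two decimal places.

-19.34 million

Initially m₁ = (1 + 0.139) / (0.0597 + 0.056 + 0.139) ≈ 4.4719, so M₁ = 4.4719 × 9.305 ≈ 41.611 million.
After the change m₂ = (1 + 0.519) / (0.0597 + 0.056 + 0.519) ≈ 2.3933, so M₂ = 2.3933 × 9.305 ≈ 22.2697 million.
ΔM = M₂ − M₁ = 22.2697 − 41.611 = -19.3413 million.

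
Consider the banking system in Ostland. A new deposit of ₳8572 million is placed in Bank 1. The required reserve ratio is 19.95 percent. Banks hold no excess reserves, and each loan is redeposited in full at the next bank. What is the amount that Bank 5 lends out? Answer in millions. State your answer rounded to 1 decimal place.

Each bank lends a fraction (1 − rr) = 0.8005 of the deposit it receives, so Bank 5 receives 8572·0.8005^4 and lends 8572·0.8005^5 ≈ 2817.6617 million.

₳2817.7 million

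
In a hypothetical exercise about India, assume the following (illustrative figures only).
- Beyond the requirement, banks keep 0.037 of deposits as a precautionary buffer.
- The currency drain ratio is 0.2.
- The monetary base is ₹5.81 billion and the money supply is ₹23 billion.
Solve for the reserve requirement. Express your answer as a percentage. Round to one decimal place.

6.6%

Using m = M/MB = 23/5.81 ≈ 3.958692. Since m = (1 + c)/(c + rr + e), the denominator satisfies c + rr + e = (1 + c)/m = (1 + 0.2) / 3.958692 ≈ 0.303130.
With c = 0.2 and e = 0.037, the reserve requirement is 0.303130 − 0.2 − 0.037 = 0.06613.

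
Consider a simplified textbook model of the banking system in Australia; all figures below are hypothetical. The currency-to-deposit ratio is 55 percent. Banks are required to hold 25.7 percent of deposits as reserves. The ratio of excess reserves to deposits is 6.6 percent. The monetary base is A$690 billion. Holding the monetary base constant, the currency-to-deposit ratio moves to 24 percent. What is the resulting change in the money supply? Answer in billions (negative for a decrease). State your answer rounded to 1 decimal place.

A$294.6 billion

Initially m₁ = (1 + 0.55) / (0.257 + 0.066 + 0.55) ≈ 1.77549, so M₁ = 1.77549 × 690 = 1225.0881 billion.
After the change m₂ = (1 + 0.24) / (0.257 + 0.066 + 0.24) ≈ 2.20249, so M₂ = 2.20249 × 690 = 1519.7181 billion.
ΔM = M₂ − M₁ = 1519.7181 − 1225.0881 = 294.63 billion.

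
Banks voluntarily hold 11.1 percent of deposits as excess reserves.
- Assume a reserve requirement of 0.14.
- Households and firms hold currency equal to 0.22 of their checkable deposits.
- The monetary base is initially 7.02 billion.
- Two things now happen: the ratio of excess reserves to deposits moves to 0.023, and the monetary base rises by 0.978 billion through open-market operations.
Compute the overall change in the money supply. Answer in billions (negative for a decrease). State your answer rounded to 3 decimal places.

Before: m₁ = (1 + 0.22) / (0.14 + 0.111 + 0.22) ≈ 2.59023, MB₁ = 7.02, so M₁ = 2.59023 × 7.02 ≈ 18.1834 billion.
After: m₂ = (1 + 0.22) / (0.14 + 0.023 + 0.22) ≈ 3.18538, MB₂ = 7.02 + 0.978 = 7.998, so M₂ = 3.18538 × 7.998 ≈ 25.4767 billion.
ΔM = M₂ − M₁ = 25.4767 − 18.1834 = 7.2933 billion.

7.293 billion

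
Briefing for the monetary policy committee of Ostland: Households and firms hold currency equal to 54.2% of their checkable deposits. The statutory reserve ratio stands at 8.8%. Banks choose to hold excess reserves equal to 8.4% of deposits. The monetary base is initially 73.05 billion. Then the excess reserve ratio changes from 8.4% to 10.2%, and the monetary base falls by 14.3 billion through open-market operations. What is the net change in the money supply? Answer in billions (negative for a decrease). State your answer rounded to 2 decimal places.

Before: m₁ = (1 + 0.542) / (0.088 + 0.084 + 0.542) ≈ 2.15966, MB₁ = 73.05, so M₁ = 2.15966 × 73.05 ≈ 157.7632 billion.
After: m₂ = (1 + 0.542) / (0.088 + 0.102 + 0.542) ≈ 2.10656, MB₂ = 73.05 − 14.3 = 58.75, so M₂ = 2.10656 × 58.75 = 123.7604 billion.
ΔM = M₂ − M₁ = 123.7604 − 157.7632 = -34.0028 billion.

-34.00 billion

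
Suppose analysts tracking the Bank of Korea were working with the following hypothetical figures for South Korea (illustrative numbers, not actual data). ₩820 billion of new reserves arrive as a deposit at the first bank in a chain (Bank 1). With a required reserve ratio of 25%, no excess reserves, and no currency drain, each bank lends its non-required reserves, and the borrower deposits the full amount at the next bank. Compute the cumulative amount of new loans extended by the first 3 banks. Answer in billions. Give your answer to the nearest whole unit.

Bank i lends (1 − rr)^i of the original deposit: Bank 1 lends 820·0.7500 = 615.0000, Bank 2 lends 820·0.7500² = 461.2500, and so on.
Summing a geometric series: total = 820·[0.7500·(1 − 0.7500^3) / (1 − 0.7500)] = 1422.1875 billion.

₩1422 billion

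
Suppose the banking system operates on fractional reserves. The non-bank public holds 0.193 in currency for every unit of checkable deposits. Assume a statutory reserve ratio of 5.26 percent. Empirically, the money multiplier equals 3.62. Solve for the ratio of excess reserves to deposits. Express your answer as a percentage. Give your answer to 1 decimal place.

8.4%

Using m = 3.62. Since m = (1 + c)/(c + rr + e), the denominator satisfies c + rr + e = (1 + c)/m = (1 + 0.193) / 3.62 ≈ 0.329558.
With c = 0.193 and rr = 0.0526, the ratio of excess reserves to deposits is 0.329558 − 0.193 − 0.0526 = 0.083958.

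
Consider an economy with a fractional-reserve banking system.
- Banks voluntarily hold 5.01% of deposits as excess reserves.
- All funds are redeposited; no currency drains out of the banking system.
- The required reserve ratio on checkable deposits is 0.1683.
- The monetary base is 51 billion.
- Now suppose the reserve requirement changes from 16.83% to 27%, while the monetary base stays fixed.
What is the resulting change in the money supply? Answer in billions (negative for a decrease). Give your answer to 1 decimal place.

Initially m₁ = 1 / (0.1683 + 0.0501) ≈ 4.5788, so M₁ = 4.5788 × 51 = 233.5188 billion.
After the change m₂ = 1 / (0.27 + 0.0501) ≈ 3.1240, so M₂ = 3.1240 × 51 = 159.324 billion.
ΔM = M₂ − M₁ = 159.324 − 233.5188 = -74.1948 billion.

-74.2 billion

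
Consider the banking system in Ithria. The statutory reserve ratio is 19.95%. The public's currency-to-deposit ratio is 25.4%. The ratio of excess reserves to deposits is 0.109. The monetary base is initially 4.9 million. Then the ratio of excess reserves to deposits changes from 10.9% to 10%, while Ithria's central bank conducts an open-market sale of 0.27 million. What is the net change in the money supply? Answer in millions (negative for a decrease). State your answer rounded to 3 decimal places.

Before: m₁ = (1 + 0.254) / (0.1995 + 0.109 + 0.254) ≈ 2.22933, MB₁ = 4.9, so M₁ = 2.22933 × 4.9 ≈ 10.9237 million.
After: m₂ = (1 + 0.254) / (0.1995 + 0.1 + 0.254) ≈ 2.26558, MB₂ = 4.9 − 0.27 = 4.63, so M₂ = 2.26558 × 4.63 ≈ 10.4896 million.
ΔM = M₂ − M₁ = 10.4896 − 10.9237 = -0.4341 million.

-0.434 million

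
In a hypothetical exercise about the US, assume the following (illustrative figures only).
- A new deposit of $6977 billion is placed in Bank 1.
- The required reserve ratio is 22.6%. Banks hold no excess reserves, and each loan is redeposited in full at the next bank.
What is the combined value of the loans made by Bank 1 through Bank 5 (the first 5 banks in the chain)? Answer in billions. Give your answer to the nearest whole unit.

$17257 billion

Bank i lends (1 − rr)^i of the original deposit: Bank 1 lends 6977·0.7740 = 5400.1980, Bank 2 lends 6977·0.7740² ≈ 4179.7533, and so on.
Summing a geometric series: total = 6977·[0.7740·(1 − 0.7740^5) / (1 − 0.7740)] ≈ 17257.1583 billion.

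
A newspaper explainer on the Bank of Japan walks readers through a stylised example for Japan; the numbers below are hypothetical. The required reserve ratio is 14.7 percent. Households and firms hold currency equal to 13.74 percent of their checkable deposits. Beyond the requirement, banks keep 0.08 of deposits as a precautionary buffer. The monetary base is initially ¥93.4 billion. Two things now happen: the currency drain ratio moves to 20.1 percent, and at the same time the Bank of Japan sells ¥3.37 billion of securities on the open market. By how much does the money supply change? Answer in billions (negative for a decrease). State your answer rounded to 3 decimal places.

Before: m₁ = (1 + 0.1374) / (0.147 + 0.08 + 0.1374) ≈ 3.121295, MB₁ = 93.4, so M₁ = 3.121295 × 93.4 ≈ 291.529 billion.
After: m₂ = (1 + 0.201) / (0.147 + 0.08 + 0.201) ≈ 2.806075, MB₂ = 93.4 − 3.37 = 90.03, so M₂ = 2.806075 × 90.03 ≈ 252.6309 billion.
ΔM = M₂ − M₁ = 252.6309 − 291.529 = -38.8981 billion.

-38.898 billion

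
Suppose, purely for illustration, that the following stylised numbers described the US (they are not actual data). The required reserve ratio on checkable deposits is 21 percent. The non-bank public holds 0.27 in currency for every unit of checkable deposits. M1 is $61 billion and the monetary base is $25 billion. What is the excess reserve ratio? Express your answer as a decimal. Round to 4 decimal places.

Using m = M/MB = 61/25 = 2.440000. Since m = (1 + c)/(c + rr + e), the denominator satisfies c + rr + e = (1 + c)/m = (1 + 0.27) / 2.440000 ≈ 0.520492.
With c = 0.27 and rr = 0.21, the excess reserve ratio is 0.520492 − 0.27 − 0.21 = 0.040492.

0.0405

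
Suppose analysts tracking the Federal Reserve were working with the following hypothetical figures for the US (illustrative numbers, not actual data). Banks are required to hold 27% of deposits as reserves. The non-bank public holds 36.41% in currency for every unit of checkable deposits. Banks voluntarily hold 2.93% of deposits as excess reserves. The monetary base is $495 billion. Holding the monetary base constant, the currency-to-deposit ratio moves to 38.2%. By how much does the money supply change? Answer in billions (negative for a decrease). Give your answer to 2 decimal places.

Initially m₁ = (1 + 0.3641) / (0.27 + 0.0293 + 0.3641) ≈ 2.056226, so M₁ = 2.056226 × 495 ≈ 1017.8319 billion.
After the change m₂ = (1 + 0.382) / (0.27 + 0.0293 + 0.382) ≈ 2.028475, so M₂ = 2.028475 × 495 ≈ 1004.0951 billion.
ΔM = M₂ − M₁ = 1004.0951 − 1017.8319 = -13.7368 billion.

-13.74 billion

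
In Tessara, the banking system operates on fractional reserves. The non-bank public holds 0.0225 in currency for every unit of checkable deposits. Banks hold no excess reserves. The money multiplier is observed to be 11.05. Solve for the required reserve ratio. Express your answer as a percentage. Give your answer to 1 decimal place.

Using m = 11.05. Since m = (1 + c)/(c + rr + e), the denominator satisfies c + rr + e = (1 + c)/m = (1 + 0.0225) / 11.05 ≈ 0.092534.
With c = 0.0225 and e = 0, the required reserve ratio is 0.092534 − 0.0225 − 0 = 0.070034.

7.0%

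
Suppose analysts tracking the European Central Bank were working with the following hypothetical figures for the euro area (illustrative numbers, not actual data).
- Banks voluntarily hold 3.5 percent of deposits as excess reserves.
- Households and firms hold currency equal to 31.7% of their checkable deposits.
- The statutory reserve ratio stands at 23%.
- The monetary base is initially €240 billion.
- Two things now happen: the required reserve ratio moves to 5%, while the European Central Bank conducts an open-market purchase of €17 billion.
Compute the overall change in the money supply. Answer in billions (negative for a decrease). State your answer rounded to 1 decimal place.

Before: m₁ = (1 + 0.317) / (0.23 + 0.035 + 0.317) ≈ 2.26289, MB₁ = 240, so M₁ = 2.26289 × 240 = 543.0936 billion.
After: m₂ = (1 + 0.317) / (0.05 + 0.035 + 0.317) ≈ 3.27612, MB₂ = 240 + 17 = 257, so M₂ = 3.27612 × 257 ≈ 841.9628 billion.
ΔM = M₂ − M₁ = 841.9628 − 543.0936 = 298.8692 billion.

€298.9 billion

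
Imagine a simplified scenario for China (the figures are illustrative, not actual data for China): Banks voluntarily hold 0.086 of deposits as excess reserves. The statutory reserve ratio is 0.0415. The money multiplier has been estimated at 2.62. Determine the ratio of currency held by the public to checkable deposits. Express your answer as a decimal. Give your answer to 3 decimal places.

0.411

Using m = 2.62. From m = (1 + c)/(c + rr + e), rearranging gives 1 + c = m·(c + rr + e), so c·(1 − m) = m·(rr + e) − 1.
Hence c = [m·(rr + e) − 1]/(1 − m) = [2.62 × (0.0415 + 0.086) − 1] / (1 − 2.62) ≈ 0.411080.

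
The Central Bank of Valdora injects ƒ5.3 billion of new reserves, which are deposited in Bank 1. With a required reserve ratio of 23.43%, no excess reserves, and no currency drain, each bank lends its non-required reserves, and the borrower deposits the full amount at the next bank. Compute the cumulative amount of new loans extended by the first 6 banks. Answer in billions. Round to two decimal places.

ƒ13.83 billion

Bank i lends (1 − rr)^i of the original deposit: Bank 1 lends 5.3·0.7657 ≈ 4.0582, Bank 2 lends 5.3·0.7657² ≈ 3.1074, and so on.
Summing a geometric series: total = 5.3·[0.7657·(1 − 0.7657^6) / (1 − 0.7657)] ≈ 13.8299 billion.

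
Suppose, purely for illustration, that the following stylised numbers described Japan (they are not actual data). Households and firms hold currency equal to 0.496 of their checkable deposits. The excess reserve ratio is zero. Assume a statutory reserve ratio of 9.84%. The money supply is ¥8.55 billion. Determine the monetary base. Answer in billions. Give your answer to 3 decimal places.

¥3.397 billion

The money multiplier is m = (1 + c) / (rr + c) = (1 + 0.496) / (0.0984 + 0.496) ≈ 2.51682.
MB = M / m = 8.55 / 2.51682 ≈ 3.3971 billion.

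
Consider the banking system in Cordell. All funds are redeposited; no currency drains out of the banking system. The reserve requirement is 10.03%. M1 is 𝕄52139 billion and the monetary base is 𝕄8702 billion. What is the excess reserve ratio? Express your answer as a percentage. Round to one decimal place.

Using m = M/MB = 52139/8702 ≈ 5.991611. Since m = (1 + c)/(c + rr + e), the denominator satisfies c + rr + e = (1 + c)/m = (1 + 0) / 5.991611 ≈ 0.166900.
With c = 0 and rr = 0.1003, the excess reserve ratio is 0.166900 − 0 − 0.1003 = 0.0666.

6.7%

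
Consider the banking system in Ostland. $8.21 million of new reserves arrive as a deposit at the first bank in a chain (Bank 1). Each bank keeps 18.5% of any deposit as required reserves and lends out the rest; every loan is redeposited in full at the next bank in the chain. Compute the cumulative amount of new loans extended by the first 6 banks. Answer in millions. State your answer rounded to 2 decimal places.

$25.57 million

Bank i lends (1 − rr)^i of the original deposit: Bank 1 lends 8.21·0.8150 ≈ 6.6912, Bank 2 lends 8.21·0.8150² ≈ 5.4533, and so on.
Summing a geometric series: total = 8.21·[0.8150·(1 − 0.8150^6) / (1 − 0.8150)] ≈ 25.5691 million.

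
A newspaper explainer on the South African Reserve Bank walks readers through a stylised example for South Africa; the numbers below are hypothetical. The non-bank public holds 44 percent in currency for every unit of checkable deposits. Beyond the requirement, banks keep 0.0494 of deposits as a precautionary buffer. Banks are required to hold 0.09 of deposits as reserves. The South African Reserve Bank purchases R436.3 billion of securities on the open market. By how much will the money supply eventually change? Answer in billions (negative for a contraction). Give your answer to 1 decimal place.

The money multiplier is m = (1 + c) / (rr + e + c) = (1 + 0.44) / (0.09 + 0.0494 + 0.44) ≈ 2.48533.
The purchase adds 436.3 billion of base, so ΔM = m × ΔMB = 2.48533 × (+436.3) ≈ 1084.3495 billion.

R1084.3 billion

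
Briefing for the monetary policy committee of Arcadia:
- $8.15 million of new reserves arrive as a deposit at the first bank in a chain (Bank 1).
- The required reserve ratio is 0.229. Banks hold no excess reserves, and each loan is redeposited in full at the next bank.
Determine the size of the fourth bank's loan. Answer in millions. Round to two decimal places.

$2.88 million

Each bank lends a fraction (1 − rr) = 0.7710 of the deposit it receives, so Bank 4 receives 8.15·0.7710^3 and lends 8.15·0.7710^4 ≈ 2.8799 million.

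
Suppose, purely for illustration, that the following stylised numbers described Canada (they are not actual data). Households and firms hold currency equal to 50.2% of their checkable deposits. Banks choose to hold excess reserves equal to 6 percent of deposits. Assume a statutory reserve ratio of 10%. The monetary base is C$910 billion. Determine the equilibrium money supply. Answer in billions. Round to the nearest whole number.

C$2065 billion

The money multiplier is m = (1 + c) / (rr + e + c) = (1 + 0.502) / (0.1 + 0.06 + 0.502) ≈ 2.2689.
So M = m × MB = 2.2689 × 910 = 2064.699 billion.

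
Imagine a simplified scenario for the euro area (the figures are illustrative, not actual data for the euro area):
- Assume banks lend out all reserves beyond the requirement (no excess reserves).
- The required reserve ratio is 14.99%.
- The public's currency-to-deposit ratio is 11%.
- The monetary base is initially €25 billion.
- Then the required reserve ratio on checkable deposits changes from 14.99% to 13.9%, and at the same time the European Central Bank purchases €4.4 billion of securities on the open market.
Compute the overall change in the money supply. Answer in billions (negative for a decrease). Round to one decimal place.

Before: m₁ = (1 + 0.11) / (0.1499 + 0.11) ≈ 4.2709, MB₁ = 25, so M₁ = 4.2709 × 25 = 106.7725 billion.
After: m₂ = (1 + 0.11) / (0.139 + 0.11) ≈ 4.4578, MB₂ = 25 + 4.4 = 29.4, so M₂ = 4.4578 × 29.4 ≈ 131.0593 billion.
ΔM = M₂ − M₁ = 131.0593 − 106.7725 = 24.2868 billion.

€24.3 billion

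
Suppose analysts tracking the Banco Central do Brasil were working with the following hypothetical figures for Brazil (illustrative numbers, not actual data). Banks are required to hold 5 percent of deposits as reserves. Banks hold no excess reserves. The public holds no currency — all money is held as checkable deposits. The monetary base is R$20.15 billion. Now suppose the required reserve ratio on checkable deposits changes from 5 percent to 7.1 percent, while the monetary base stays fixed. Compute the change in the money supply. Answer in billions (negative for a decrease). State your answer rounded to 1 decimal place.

Initially m₁ = 1 / (0.05) = 20, so M₁ = 20 × 20.15 = 403 billion.
After the change m₂ = 1 / (0.071) ≈ 14.0845, so M₂ = 14.0845 × 20.15 ≈ 283.8027 billion.
ΔM = M₂ − M₁ = 283.8027 − 403 = -119.1973 billion.

-119.2 billion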